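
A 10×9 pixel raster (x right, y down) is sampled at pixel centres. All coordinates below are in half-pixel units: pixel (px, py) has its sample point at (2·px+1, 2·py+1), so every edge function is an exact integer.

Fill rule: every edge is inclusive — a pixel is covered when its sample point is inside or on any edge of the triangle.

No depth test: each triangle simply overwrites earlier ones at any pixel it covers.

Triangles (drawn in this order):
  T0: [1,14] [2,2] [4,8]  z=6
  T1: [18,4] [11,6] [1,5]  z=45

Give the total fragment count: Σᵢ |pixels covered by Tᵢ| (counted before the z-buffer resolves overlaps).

T0:
  2·area = 30
  edge (1, 14)→(2, 2): d=(1,-12) inclusive
  edge (2, 2)→(4, 8): d=(2,6) inclusive
  edge (4, 8)→(1, 14): d=(-3,6) inclusive
    (1,2)@(3, 5): e=[15,0,15] → #  [on edge]
    (2,2)@(5, 5): e=[39,-12,3] → ·
    (1,3)@(3, 7): e=[17,4,9] → #
    (2,3)@(5, 7): e=[41,-8,-3] → ·
    (1,4)@(3, 9): e=[19,8,3] → #
    (2,4)@(5, 9): e=[43,-4,-9] → ·
    (1,5)@(3, 11): e=[21,12,-3] → ·
    (2,5)@(5, 11): e=[45,0,-15] → ·  [on edge]
    (3,8)@(7, 17): e=[75,0,-45] → ·  [on edge]
  covered (3 px):
    · · · · · · · · · ·
    · · · · · · · · · ·
    · # · · · · · · · ·
    · # · · · · · · · ·
    · # · · · · · · · ·
    · · · · · · · · · ·
    · · · · · · · · · ·
    · · · · · · · · · ·
    · · · · · · · · · ·
T1:
  2·area = 27
  edge (18, 4)→(11, 6): d=(-7,2) inclusive
  edge (11, 6)→(1, 5): d=(-10,-1) inclusive
  edge (1, 5)→(18, 4): d=(17,-1) inclusive
    (0,2)@(1, 5): e=[27,0,0] → #  [on edge]
    (1,2)@(3, 5): e=[23,2,2] → #
    (2,2)@(5, 5): e=[19,4,4] → #
    (3,2)@(7, 5): e=[15,6,6] → #
    (4,2)@(9, 5): e=[11,8,8] → #
    (5,2)@(11, 5): e=[7,10,10] → #
    (6,2)@(13, 5): e=[3,12,12] → #
    (7,2)@(15, 5): e=[-1,14,14] → ·
    (0,3)@(1, 7): e=[13,-20,34] → ·
    (1,3)@(3, 7): e=[9,-18,36] → ·
    (2,3)@(5, 7): e=[5,-16,38] → ·
    (3,3)@(7, 7): e=[1,-14,40] → ·
  covered (7 px):
    · · · · · · · · · ·
    · · · · · · · · · ·
    # # # # # # # · · ·
    · · · · · · · · · ·
    · · · · · · · · · ·
    · · · · · · · · · ·
    · · · · · · · · · ·
    · · · · · · · · · ·
    · · · · · · · · · ·

Answer: 10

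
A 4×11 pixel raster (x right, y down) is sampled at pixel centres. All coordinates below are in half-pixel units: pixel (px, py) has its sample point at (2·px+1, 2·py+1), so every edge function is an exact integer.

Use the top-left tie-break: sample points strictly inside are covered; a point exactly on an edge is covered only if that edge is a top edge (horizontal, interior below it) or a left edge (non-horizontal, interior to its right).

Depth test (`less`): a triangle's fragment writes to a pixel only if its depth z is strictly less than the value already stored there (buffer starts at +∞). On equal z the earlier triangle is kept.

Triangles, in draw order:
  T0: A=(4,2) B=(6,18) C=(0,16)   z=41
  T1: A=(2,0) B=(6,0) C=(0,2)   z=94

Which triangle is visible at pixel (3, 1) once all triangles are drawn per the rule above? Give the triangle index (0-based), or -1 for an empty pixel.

T0:
  2·area = 92
  edge (4, 2)→(6, 18): d=(2,16) right/bottom  bias=-1
  edge (6, 18)→(0, 16): d=(-6,-2) top-left  bias=+0
  edge (0, 16)→(4, 2): d=(4,-14) top-left  bias=+0
    (1,3)@(3, 7): e=[26,60,6] → X
    (2,3)@(5, 7): e=[-6,64,34] → .
    (1,4)@(3, 9): e=[30,48,14] → X
    (2,4)@(5, 9): e=[-2,52,42] → .
    (1,5)@(3, 11): e=[34,36,22] → X
    (2,5)@(5, 11): e=[2,40,50] → X
    (3,5)@(7, 11): e=[-30,44,78] → .
    (0,6)@(1, 13): e=[70,20,2] → X
    (3,6)@(7, 13): e=[-26,32,86] → .
    (0,7)@(1, 15): e=[74,8,10] → X
    (3,7)@(7, 15): e=[-22,20,94] → .
    (0,8)@(1, 17): e=[78,-4,18] → .
    (1,8)@(3, 17): e=[46,0,46] → X  [on edge]
  covered (12 px):
    . . . .
    . . . .
    . . . .
    . X . .
    . X . .
    . X X .
    X X X .
    X X X .
    . X X .
    . . . .
    . . . .
T1:
  2·area = 8
  edge (2, 0)→(6, 0): d=(4,0) top-left  bias=+0
  edge (6, 0)→(0, 2): d=(-6,2) right/bottom  bias=-1
  edge (0, 2)→(2, 0): d=(2,-2) top-left  bias=+0
    (0,0)@(1, 1): e=[4,4,0] → X  [on edge]
    (1,0)@(3, 1): e=[4,0,4] → .  [on edge]
    (0,1)@(1, 3): e=[12,-8,4] → .
  covered (1 px):
    X . . .
    . . . .
    . . . .
    . . . .
    . . . .
    . . . .
    . . . .
    . . . .
    . . . .
    . . . .
    . . . .

Z-buffer (winner per pixel, '.' = empty):
  1 . . .
  . . . .
  . . . .
  . 0 . .
  . 0 . .
  . 0 0 .
  0 0 0 .
  0 0 0 .
  . 0 0 .
  . . . .
  . . . .

Final: -1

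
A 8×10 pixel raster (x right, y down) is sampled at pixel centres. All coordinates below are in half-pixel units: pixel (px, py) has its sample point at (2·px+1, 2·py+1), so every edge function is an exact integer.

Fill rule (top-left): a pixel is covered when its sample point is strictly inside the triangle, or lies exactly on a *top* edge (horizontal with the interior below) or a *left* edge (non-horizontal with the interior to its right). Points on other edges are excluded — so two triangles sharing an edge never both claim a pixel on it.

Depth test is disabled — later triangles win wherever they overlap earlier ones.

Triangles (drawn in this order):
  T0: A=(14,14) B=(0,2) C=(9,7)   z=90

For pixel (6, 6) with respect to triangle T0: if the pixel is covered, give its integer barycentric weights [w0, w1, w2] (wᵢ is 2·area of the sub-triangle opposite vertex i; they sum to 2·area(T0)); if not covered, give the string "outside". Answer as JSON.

T0:
  2·area = 38
  edge (14, 14)→(0, 2): d=(-14,-12) top-left  bias=+0
  edge (0, 2)→(9, 7): d=(9,5) right/bottom  bias=-1
  edge (9, 7)→(14, 14): d=(5,7) right/bottom  bias=-1
    (2,2)@(5, 5): e=[18,2,18] → X
    (3,2)@(7, 5): e=[42,-8,4] → .
    (2,3)@(5, 7): e=[-10,20,28] → .
    (3,3)@(7, 7): e=[14,10,14] → X
    (4,3)@(9, 7): e=[38,0,0] → .  [on edge]
    (3,4)@(7, 9): e=[-14,28,24] → .
    (4,4)@(9, 9): e=[10,18,10] → X
    (5,4)@(11, 9): e=[34,8,-4] → .
    (4,5)@(9, 11): e=[-18,36,20] → .
    (5,5)@(11, 11): e=[6,26,6] → X
    (6,5)@(13, 11): e=[30,16,-8] → .
    (5,6)@(11, 13): e=[-22,44,16] → .
  covered (5 px):
    . . . . . . . .
    . . . . . . . .
    . . X . . . . .
    . . . X . . . .
    . . . . X . . .
    . . . . . X . .
    . . . . . . X .
    . . . . . . . .
    . . . . . . . .
    . . . . . . . .

Answer: [34,2,2]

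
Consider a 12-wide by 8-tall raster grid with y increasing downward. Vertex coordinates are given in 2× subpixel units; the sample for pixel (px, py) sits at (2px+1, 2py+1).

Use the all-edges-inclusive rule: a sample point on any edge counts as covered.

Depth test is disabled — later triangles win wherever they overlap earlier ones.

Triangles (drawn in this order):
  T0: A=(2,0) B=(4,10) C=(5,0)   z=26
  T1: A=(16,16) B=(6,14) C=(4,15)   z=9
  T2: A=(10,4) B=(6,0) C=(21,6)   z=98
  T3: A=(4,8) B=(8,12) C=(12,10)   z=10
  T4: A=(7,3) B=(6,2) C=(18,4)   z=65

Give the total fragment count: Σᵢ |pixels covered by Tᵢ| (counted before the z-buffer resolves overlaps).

T0:
  2·area = 30  (B↔C swapped to make it positive)
  edge (2, 0)→(5, 0): d=(3,0) inclusive
  edge (5, 0)→(4, 10): d=(-1,10) inclusive
  edge (4, 10)→(2, 0): d=(-2,-10) inclusive
    (1,0)@(3, 1): e=[3,19,8] → █
    (2,0)@(5, 1): e=[3,-1,28] → ·
    (1,1)@(3, 3): e=[9,17,4] → █
    (2,1)@(5, 3): e=[9,-3,24] → ·
    (1,2)@(3, 5): e=[15,15,0] → █  [on edge]
    (2,2)@(5, 5): e=[15,-5,20] → ·
    (1,3)@(3, 7): e=[21,13,-4] → ·
    (2,7)@(5, 15): e=[45,-15,0] → ·  [on edge]
  covered (3 px):
    · █ · · · · · · · · · ·
    · █ · · · · · · · · · ·
    · █ · · · · · · · · · ·
    · · · · · · · · · · · ·
    · · · · · · · · · · · ·
    · · · · · · · · · · · ·
    · · · · · · · · · · · ·
    · · · · · · · · · · · ·
T1:
  2·area = 14  (B↔C swapped to make it positive)
  edge (16, 16)→(4, 15): d=(-12,-1) inclusive
  edge (4, 15)→(6, 14): d=(2,-1) inclusive
  edge (6, 14)→(16, 16): d=(10,2) inclusive
    (0,6)@(1, 13): e=[21,-7,0] → ·  [on edge]
    (2,7)@(5, 15): e=[1,1,12] → █
    (3,7)@(7, 15): e=[3,3,8] → █
    (4,7)@(9, 15): e=[5,5,4] → █
    (5,7)@(11, 15): e=[7,7,0] → █  [on edge]
    (6,7)@(13, 15): e=[9,9,-4] → ·
  covered (4 px):
    · · · · · · · · · · · ·
    · · · · · · · · · · · ·
    · · · · · · · · · · · ·
    · · · · · · · · · · · ·
    · · · · · · · · · · · ·
    · · · · · · · · · · · ·
    · · · · · · · · · · · ·
    · · █ █ █ █ · · · · · ·
T2:
  2·area = 36
  edge (10, 4)→(6, 0): d=(-4,-4) inclusive
  edge (6, 0)→(21, 6): d=(15,6) inclusive
  edge (21, 6)→(10, 4): d=(-11,-2) inclusive
    (3,0)@(7, 1): e=[0,9,27] → █  [on edge]
    (4,0)@(9, 1): e=[8,-3,31] → ·
    (3,1)@(7, 3): e=[-8,39,5] → ·
    (4,1)@(9, 3): e=[0,27,9] → █  [on edge]
    (5,1)@(11, 3): e=[8,15,13] → █
    (6,1)@(13, 3): e=[16,3,17] → █
    (7,1)@(15, 3): e=[24,-9,21] → ·
    (4,2)@(9, 5): e=[-8,57,-13] → ·
    (5,2)@(11, 5): e=[0,45,-9] → ·  [on edge]
    (6,2)@(13, 5): e=[8,33,-5] → ·
    (8,2)@(17, 5): e=[24,9,3] → █
    (9,2)@(19, 5): e=[32,-3,7] → ·
    (6,3)@(13, 7): e=[0,63,-27] → ·  [on edge]
    (7,4)@(15, 9): e=[0,81,-45] → ·  [on edge]
    (8,5)@(17, 11): e=[0,99,-63] → ·  [on edge]
    (9,6)@(19, 13): e=[0,117,-81] → ·  [on edge]
    (10,7)@(21, 15): e=[0,135,-99] → ·  [on edge]
  covered (5 px):
    · · · █ · · · · · · · ·
    · · · · █ █ █ · · · · ·
    · · · · · · · · █ · · ·
    · · · · · · · · · · · ·
    · · · · · · · · · · · ·
    · · · · · · · · · · · ·
    · · · · · · · · · · · ·
    · · · · · · · · · · · ·
T3:
  2·area = 24  (B↔C swapped to make it positive)
  edge (4, 8)→(12, 10): d=(8,2) inclusive
  edge (12, 10)→(8, 12): d=(-4,2) inclusive
  edge (8, 12)→(4, 8): d=(-4,-4) inclusive
    (0,2)@(1, 5): e=[-18,42,0] → ·  [on edge]
    (1,3)@(3, 7): e=[-6,30,0] → ·  [on edge]
    (2,4)@(5, 9): e=[6,18,0] → █  [on edge]
    (3,4)@(7, 9): e=[2,14,8] → █
    (4,4)@(9, 9): e=[-2,10,16] → ·
    (2,5)@(5, 11): e=[22,10,-8] → ·
    (3,5)@(7, 11): e=[18,6,0] → █  [on edge]
    (4,5)@(9, 11): e=[14,2,8] → █
    (5,5)@(11, 11): e=[10,-2,16] → ·
    (3,6)@(7, 13): e=[34,-2,-8] → ·
    (4,6)@(9, 13): e=[30,-6,0] → ·  [on edge]
    (5,7)@(11, 15): e=[42,-18,0] → ·  [on edge]
  covered (4 px):
    · · · · · · · · · · · ·
    · · · · · · · · · · · ·
    · · · · · · · · · · · ·
    · · · · · · · · · · · ·
    · · █ █ · · · · · · · ·
    · · · █ █ · · · · · · ·
    · · · · · · · · · · · ·
    · · · · · · · · · · · ·
T4:
  2·area = 10
  edge (7, 3)→(6, 2): d=(-1,-1) inclusive
  edge (6, 2)→(18, 4): d=(12,2) inclusive
  edge (18, 4)→(7, 3): d=(-11,-1) inclusive
    (2,0)@(5, 1): e=[0,-10,20] → ·  [on edge]
    (3,1)@(7, 3): e=[0,10,0] → █  [on edge]
    (4,1)@(9, 3): e=[2,6,2] → █
    (5,1)@(11, 3): e=[4,2,4] → █
    (6,1)@(13, 3): e=[6,-2,6] → ·
    (3,2)@(7, 5): e=[-2,34,-22] → ·
    (4,2)@(9, 5): e=[0,30,-20] → ·  [on edge]
    (5,2)@(11, 5): e=[2,26,-18] → ·
    (5,3)@(11, 7): e=[0,50,-40] → ·  [on edge]
    (6,4)@(13, 9): e=[0,70,-60] → ·  [on edge]
    (7,5)@(15, 11): e=[0,90,-80] → ·  [on edge]
    (8,6)@(17, 13): e=[0,110,-100] → ·  [on edge]
    (9,7)@(19, 15): e=[0,130,-120] → ·  [on edge]
  covered (3 px):
    · · · · · · · · · · · ·
    · · · █ █ █ · · · · · ·
    · · · · · · · · · · · ·
    · · · · · · · · · · · ·
    · · · · · · · · · · · ·
    · · · · · · · · · · · ·
    · · · · · · · · · · · ·
    · · · · · · · · · · · ·

Answer: 19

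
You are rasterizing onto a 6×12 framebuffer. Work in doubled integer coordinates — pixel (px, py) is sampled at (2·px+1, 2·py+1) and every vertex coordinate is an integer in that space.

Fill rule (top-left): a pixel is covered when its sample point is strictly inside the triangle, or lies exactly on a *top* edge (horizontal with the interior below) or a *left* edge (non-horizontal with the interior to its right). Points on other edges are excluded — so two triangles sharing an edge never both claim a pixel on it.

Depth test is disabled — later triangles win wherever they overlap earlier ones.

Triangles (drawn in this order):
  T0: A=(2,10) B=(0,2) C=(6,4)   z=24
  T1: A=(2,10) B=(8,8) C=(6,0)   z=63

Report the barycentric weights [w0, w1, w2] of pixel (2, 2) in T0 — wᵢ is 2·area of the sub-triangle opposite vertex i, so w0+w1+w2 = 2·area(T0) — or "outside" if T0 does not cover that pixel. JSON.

T0:
  2·area = 44
  edge (2, 10)→(0, 2): d=(-2,-8) top-left  bias=+0
  edge (0, 2)→(6, 4): d=(6,2) right/bottom  bias=-1
  edge (6, 4)→(2, 10): d=(-4,6) right/bottom  bias=-1
    (0,1)@(1, 3): e=[6,4,34] → █
    (1,1)@(3, 3): e=[22,0,22] → ·  [on edge]
    (0,2)@(1, 5): e=[2,16,26] → █
    (1,2)@(3, 5): e=[18,12,14] → █
    (2,2)@(5, 5): e=[34,8,2] → █
    (3,2)@(7, 5): e=[50,4,-10] → ·
    (4,2)@(9, 5): e=[66,0,-22] → ·  [on edge]
    (0,3)@(1, 7): e=[-2,28,18] → ·
    (1,3)@(3, 7): e=[14,24,6] → █
    (2,3)@(5, 7): e=[30,20,-6] → ·
    (1,4)@(3, 9): e=[10,36,-2] → ·
  covered (5 px):
    · · · · · ·
    █ · · · · ·
    █ █ █ · · ·
    · █ · · · ·
    · · · · · ·
    · · · · · ·
    · · · · · ·
    · · · · · ·
    · · · · · ·
    · · · · · ·
    · · · · · ·
    · · · · · ·
T1:
  2·area = 52  (B↔C swapped to make it positive)
  edge (2, 10)→(6, 0): d=(4,-10) top-left  bias=+0
  edge (6, 0)→(8, 8): d=(2,8) right/bottom  bias=-1
  edge (8, 8)→(2, 10): d=(-6,2) right/bottom  bias=-1
    (2,1)@(5, 3): e=[2,14,36] → █
    (3,1)@(7, 3): e=[22,-2,32] → ·
    (2,2)@(5, 5): e=[10,18,24] → █
    (3,2)@(7, 5): e=[30,2,20] → █
    (4,2)@(9, 5): e=[50,-14,16] → ·
    (2,3)@(5, 7): e=[18,22,12] → █
    (4,3)@(9, 7): e=[58,-10,4] → ·
    (5,3)@(11, 7): e=[78,-26,0] → ·  [on edge]
    (1,4)@(3, 9): e=[6,42,4] → █
    (2,4)@(5, 9): e=[26,26,0] → ·  [on edge]
    (3,4)@(7, 9): e=[46,10,-4] → ·
    (1,5)@(3, 11): e=[14,46,-8] → ·
  covered (6 px):
    · · · · · ·
    · · █ · · ·
    · · █ █ · ·
    · · █ █ · ·
    · █ · · · ·
    · · · · · ·
    · · · · · ·
    · · · · · ·
    · · · · · ·
    · · · · · ·
    · · · · · ·
    · · · · · ·

Result: [8,2,34]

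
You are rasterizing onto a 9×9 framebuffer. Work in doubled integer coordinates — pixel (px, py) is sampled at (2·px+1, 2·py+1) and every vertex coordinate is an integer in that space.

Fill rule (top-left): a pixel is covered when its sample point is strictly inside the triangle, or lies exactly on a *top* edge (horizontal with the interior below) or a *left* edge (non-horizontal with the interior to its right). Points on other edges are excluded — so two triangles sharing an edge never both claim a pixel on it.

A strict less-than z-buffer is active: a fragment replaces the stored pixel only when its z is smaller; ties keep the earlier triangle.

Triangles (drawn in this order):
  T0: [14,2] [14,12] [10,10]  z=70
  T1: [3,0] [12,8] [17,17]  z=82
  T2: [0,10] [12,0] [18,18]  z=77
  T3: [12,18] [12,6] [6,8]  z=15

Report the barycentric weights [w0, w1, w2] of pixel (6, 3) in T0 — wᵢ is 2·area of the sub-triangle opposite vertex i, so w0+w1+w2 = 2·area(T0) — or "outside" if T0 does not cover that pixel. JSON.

T0:
  2·area = 40
  edge (14, 2)→(14, 12): d=(0,10) right/bottom  bias=-1
  edge (14, 12)→(10, 10): d=(-4,-2) top-left  bias=+0
  edge (10, 10)→(14, 2): d=(4,-8) top-left  bias=+0
    (6,2)@(13, 5): e=[10,26,4] → █
    (7,2)@(15, 5): e=[-10,30,20] → ·
    (6,3)@(13, 7): e=[10,18,12] → █
    (7,3)@(15, 7): e=[-10,22,28] → ·
    (5,4)@(11, 9): e=[30,6,4] → █
    (7,4)@(15, 9): e=[-10,14,36] → ·
    (5,5)@(11, 11): e=[30,-2,12] → ·
    (6,5)@(13, 11): e=[10,2,28] → █
    (7,5)@(15, 11): e=[-10,6,44] → ·
    (6,6)@(13, 13): e=[10,-6,36] → ·
  covered (5 px):
    · · · · · · · · ·
    · · · · · · · · ·
    · · · · · · █ · ·
    · · · · · · █ · ·
    · · · · · █ █ · ·
    · · · · · · █ · ·
    · · · · · · · · ·
    · · · · · · · · ·
    · · · · · · · · ·
T1:
  2·area = 41
  edge (3, 0)→(12, 8): d=(9,8) right/bottom  bias=-1
  edge (12, 8)→(17, 17): d=(5,9) right/bottom  bias=-1
  edge (17, 17)→(3, 0): d=(-14,-17) top-left  bias=+0
    (4,3)@(9, 7): e=[15,22,4] → █
    (5,3)@(11, 7): e=[-1,4,38] → ·
    (4,4)@(9, 9): e=[33,32,-24] → ·
    (5,4)@(11, 9): e=[17,14,10] → █
    (6,4)@(13, 9): e=[1,-4,44] → ·
    (5,5)@(11, 11): e=[35,24,-18] → ·
    (6,5)@(13, 11): e=[19,6,16] → █
    (7,5)@(15, 11): e=[3,-12,50] → ·
    (6,6)@(13, 13): e=[37,16,-12] → ·
    (8,8)@(17, 17): e=[41,0,0] → ·  [on edge]
  covered (3 px):
    · · · · · · · · ·
    · · · · · · · · ·
    · · · · · · · · ·
    · · · · █ · · · ·
    · · · · · █ · · ·
    · · · · · · █ · ·
    · · · · · · · · ·
    · · · · · · · · ·
    · · · · · · · · ·
T2:
  2·area = 276
  edge (0, 10)→(12, 0): d=(12,-10) top-left  bias=+0
  edge (12, 0)→(18, 18): d=(6,18) right/bottom  bias=-1
  edge (18, 18)→(0, 10): d=(-18,-8) top-left  bias=+0
    (5,0)@(11, 1): e=[2,24,250] → █
    (6,0)@(13, 1): e=[22,-12,266] → ·
    (4,1)@(9, 3): e=[6,72,198] → █
    (6,1)@(13, 3): e=[46,0,230] → ·  [on edge]
    (3,2)@(7, 5): e=[10,120,146] → █
    (6,2)@(13, 5): e=[70,12,194] → █
    (7,2)@(15, 5): e=[90,-24,210] → ·
    (2,3)@(5, 7): e=[14,168,94] → █
    (7,3)@(15, 7): e=[114,-12,174] → ·
    (1,4)@(3, 9): e=[18,216,42] → █
    (7,4)@(15, 9): e=[138,0,138] → ·  [on edge]
    (1,5)@(3, 11): e=[42,228,6] → █
    (8,7)@(17, 15): e=[230,0,46] → ·  [on edge]
  covered (33 px):
    · · · · · █ · · ·
    · · · · █ █ · · ·
    · · · █ █ █ █ · ·
    · · █ █ █ █ █ · ·
    · █ █ █ █ █ █ · ·
    · █ █ █ █ █ █ █ ·
    · · · █ █ █ █ █ ·
    · · · · · · █ █ ·
    · · · · · · · · █
T3:
  2·area = 72  (B↔C swapped to make it positive)
  edge (12, 18)→(6, 8): d=(-6,-10) top-left  bias=+0
  edge (6, 8)→(12, 6): d=(6,-2) top-left  bias=+0
  edge (12, 6)→(12, 18): d=(0,12) right/bottom  bias=-1
    (1,1)@(3, 3): e=[0,-36,108] → ·  [on edge]
    (7,2)@(15, 5): e=[108,0,-36] → ·  [on edge]
    (4,3)@(9, 7): e=[36,0,36] → █  [on edge]
    (5,3)@(11, 7): e=[56,4,12] → █
    (6,3)@(13, 7): e=[76,8,-12] → ·
    (1,4)@(3, 9): e=[-36,0,108] → ·  [on edge]
    (3,4)@(7, 9): e=[4,8,60] → █
    (6,4)@(13, 9): e=[64,20,-12] → ·
    (3,5)@(7, 11): e=[-8,20,60] → ·
    (4,5)@(9, 11): e=[12,24,36] → █
    (6,5)@(13, 11): e=[52,32,-12] → ·
    (4,6)@(9, 13): e=[0,36,36] → █  [on edge]
  covered (10 px):
    · · · · · · · · ·
    · · · · · · · · ·
    · · · · · · · · ·
    · · · · █ █ · · ·
    · · · █ █ █ · · ·
    · · · · █ █ · · ·
    · · · · █ █ · · ·
    · · · · · █ · · ·
    · · · · · · · · ·

Result: [18,12,10]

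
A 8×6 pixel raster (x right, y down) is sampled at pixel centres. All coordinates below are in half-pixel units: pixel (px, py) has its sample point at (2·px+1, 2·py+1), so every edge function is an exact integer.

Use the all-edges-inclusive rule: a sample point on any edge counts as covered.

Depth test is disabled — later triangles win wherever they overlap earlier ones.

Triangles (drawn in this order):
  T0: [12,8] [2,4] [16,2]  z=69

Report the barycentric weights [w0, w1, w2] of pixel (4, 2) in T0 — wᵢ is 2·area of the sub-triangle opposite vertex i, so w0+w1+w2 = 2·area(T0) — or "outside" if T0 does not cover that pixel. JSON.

T0:
  2·area = 76
  edge (12, 8)→(2, 4): d=(-10,-4) inclusive
  edge (2, 4)→(16, 2): d=(14,-2) inclusive
  edge (16, 2)→(12, 8): d=(-4,6) inclusive
    (4,1)@(9, 3): e=[38,0,38] → #  [on edge]
    (5,1)@(11, 3): e=[46,4,26] → #
    (6,1)@(13, 3): e=[54,8,14] → #
    (7,1)@(15, 3): e=[62,12,2] → #
    (2,2)@(5, 5): e=[2,20,54] → #
    (3,2)@(7, 5): e=[10,24,42] → #
    (7,2)@(15, 5): e=[42,40,-6] → ·
    (2,3)@(5, 7): e=[-18,48,46] → ·
    (3,3)@(7, 7): e=[-10,52,34] → ·
    (4,3)@(9, 7): e=[-2,56,22] → ·
    (5,3)@(11, 7): e=[6,60,10] → #
    (6,3)@(13, 7): e=[14,64,-2] → ·
  covered (10 px):
    · · · · · · · ·
    · · · · # # # #
    · · # # # # # ·
    · · · · · # · ·
    · · · · · · · ·
    · · · · · · · ·

Answer: [28,30,18]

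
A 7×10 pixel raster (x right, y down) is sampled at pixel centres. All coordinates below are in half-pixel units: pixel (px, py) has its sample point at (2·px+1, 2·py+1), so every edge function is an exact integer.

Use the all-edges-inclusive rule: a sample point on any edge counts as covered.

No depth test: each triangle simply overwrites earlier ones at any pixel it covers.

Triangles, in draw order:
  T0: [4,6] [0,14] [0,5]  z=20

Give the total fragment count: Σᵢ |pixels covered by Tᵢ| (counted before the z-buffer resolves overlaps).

T0:
  2·area = 36
  edge (4, 6)→(0, 14): d=(-4,8) inclusive
  edge (0, 14)→(0, 5): d=(0,-9) inclusive
  edge (0, 5)→(4, 6): d=(4,1) inclusive
    (0,3)@(1, 7): e=[20,9,7] → X
    (1,3)@(3, 7): e=[4,27,5] → X
    (2,3)@(5, 7): e=[-12,45,3] → .
    (0,4)@(1, 9): e=[12,9,15] → X
    (1,4)@(3, 9): e=[-4,27,13] → .
    (0,5)@(1, 11): e=[4,9,23] → X
    (1,5)@(3, 11): e=[-12,27,21] → .
    (0,6)@(1, 13): e=[-4,9,31] → .
  covered (4 px):
    . . . . . . .
    . . . . . . .
    . . . . . . .
    X X . . . . .
    X . . . . . .
    X . . . . . .
    . . . . . . .
    . . . . . . .
    . . . . . . .
    . . . . . . .

Final: 4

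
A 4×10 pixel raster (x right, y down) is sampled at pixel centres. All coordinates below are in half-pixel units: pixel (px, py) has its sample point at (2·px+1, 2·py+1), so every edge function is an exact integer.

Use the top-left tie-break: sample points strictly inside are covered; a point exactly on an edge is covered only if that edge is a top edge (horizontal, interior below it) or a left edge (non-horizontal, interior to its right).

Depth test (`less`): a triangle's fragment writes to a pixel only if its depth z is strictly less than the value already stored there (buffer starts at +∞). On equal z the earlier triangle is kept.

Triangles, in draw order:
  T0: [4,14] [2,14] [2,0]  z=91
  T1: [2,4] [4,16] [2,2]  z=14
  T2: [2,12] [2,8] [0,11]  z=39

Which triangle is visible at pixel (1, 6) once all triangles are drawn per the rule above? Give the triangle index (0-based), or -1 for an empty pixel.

T0:
  2·area = 28
  edge (4, 14)→(2, 14): d=(-2,0) right/bottom  bias=-1
  edge (2, 14)→(2, 0): d=(0,-14) top-left  bias=+0
  edge (2, 0)→(4, 14): d=(2,14) right/bottom  bias=-1
    (1,3)@(3, 7): e=[14,14,0] → .  [on edge]
    (1,4)@(3, 9): e=[10,14,4] → X
    (2,4)@(5, 9): e=[10,42,-24] → .
    (1,5)@(3, 11): e=[6,14,8] → X
    (2,5)@(5, 11): e=[6,42,-20] → .
    (1,6)@(3, 13): e=[2,14,12] → X
    (2,6)@(5, 13): e=[2,42,-16] → .
    (1,7)@(3, 15): e=[-2,14,16] → .
  covered (3 px):
    . . . .
    . . . .
    . . . .
    . . . .
    . X . .
    . X . .
    . X . .
    . . . .
    . . . .
    . . . .
T1:
  2·area = 4  (B↔C swapped to make it positive)
  edge (2, 4)→(2, 2): d=(0,-2) top-left  bias=+0
  edge (2, 2)→(4, 16): d=(2,14) right/bottom  bias=-1
  edge (4, 16)→(2, 4): d=(-2,-12) top-left  bias=+0
    (1,4)@(3, 9): e=[2,0,2] → .  [on edge]
  covered (0 px):
    . . . .
    . . . .
    . . . .
    . . . .
    . . . .
    . . . .
    . . . .
    . . . .
    . . . .
    . . . .
T2:
  2·area = 8  (B↔C swapped to make it positive)
  edge (2, 12)→(0, 11): d=(-2,-1) top-left  bias=+0
  edge (0, 11)→(2, 8): d=(2,-3) top-left  bias=+0
  edge (2, 8)→(2, 12): d=(0,4) right/bottom  bias=-1
    (0,5)@(1, 11): e=[1,3,4] → X
    (1,5)@(3, 11): e=[3,9,-4] → .
    (0,6)@(1, 13): e=[-3,7,4] → .
  covered (1 px):
    . . . .
    . . . .
    . . . .
    . . . .
    . . . .
    X . . .
    . . . .
    . . . .
    . . . .
    . . . .

Z-buffer (winner per pixel, '.' = empty):
  . . . .
  . . . .
  . . . .
  . . . .
  . 0 . .
  2 0 . .
  . 0 . .
  . . . .
  . . . .
  . . . .

Final: 0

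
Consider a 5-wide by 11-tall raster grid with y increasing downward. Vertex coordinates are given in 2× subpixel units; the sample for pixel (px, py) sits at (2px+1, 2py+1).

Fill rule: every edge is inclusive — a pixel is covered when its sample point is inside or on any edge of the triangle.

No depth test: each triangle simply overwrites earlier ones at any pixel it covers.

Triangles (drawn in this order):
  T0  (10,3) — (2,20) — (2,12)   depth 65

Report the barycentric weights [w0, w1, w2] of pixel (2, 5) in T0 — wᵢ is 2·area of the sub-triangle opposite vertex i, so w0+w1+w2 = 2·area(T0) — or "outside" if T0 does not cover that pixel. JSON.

T0:
  2·area = 64
  edge (10, 3)→(2, 20): d=(-8,17) inclusive
  edge (2, 20)→(2, 12): d=(0,-8) inclusive
  edge (2, 12)→(10, 3): d=(8,-9) inclusive
    (4,2)@(9, 5): e=[1,56,7] → █
    (3,3)@(7, 7): e=[19,40,5] → █
    (4,3)@(9, 7): e=[-15,56,23] → ·
    (2,4)@(5, 9): e=[37,24,3] → █
    (4,4)@(9, 9): e=[-31,56,39] → ·
    (1,5)@(3, 11): e=[55,8,1] → █
    (3,5)@(7, 11): e=[-13,40,37] → ·
    (1,6)@(3, 13): e=[39,8,17] → █
    (3,6)@(7, 13): e=[-29,40,53] → ·
    (1,7)@(3, 15): e=[23,8,33] → █
    (2,7)@(5, 15): e=[-11,24,51] → ·
    (1,8)@(3, 17): e=[7,8,49] → █
  covered (10 px):
    · · · · ·
    · · · · ·
    · · · · █
    · · · █ ·
    · · █ █ ·
    · █ █ · ·
    · █ █ · ·
    · █ · · ·
    · █ · · ·
    · · · · ·
    · · · · ·

Final: [24,19,21]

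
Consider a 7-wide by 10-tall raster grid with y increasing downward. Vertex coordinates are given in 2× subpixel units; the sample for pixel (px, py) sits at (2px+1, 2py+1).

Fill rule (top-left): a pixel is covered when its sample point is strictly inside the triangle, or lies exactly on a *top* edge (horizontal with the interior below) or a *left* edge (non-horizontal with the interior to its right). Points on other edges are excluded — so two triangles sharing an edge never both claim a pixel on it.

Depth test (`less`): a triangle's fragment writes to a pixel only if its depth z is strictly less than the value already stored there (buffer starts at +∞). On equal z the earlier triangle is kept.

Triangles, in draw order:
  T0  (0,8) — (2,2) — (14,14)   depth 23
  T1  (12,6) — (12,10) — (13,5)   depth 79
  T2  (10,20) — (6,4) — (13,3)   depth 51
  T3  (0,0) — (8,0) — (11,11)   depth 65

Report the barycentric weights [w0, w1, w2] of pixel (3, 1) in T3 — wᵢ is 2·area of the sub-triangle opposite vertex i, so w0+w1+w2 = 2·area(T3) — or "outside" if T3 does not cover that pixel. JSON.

T0:
  2·area = 96
  edge (0, 8)→(2, 2): d=(2,-6) top-left  bias=+0
  edge (2, 2)→(14, 14): d=(12,12) right/bottom  bias=-1
  edge (14, 14)→(0, 8): d=(-14,-6) top-left  bias=+0
    (0,0)@(1, 1): e=[-8,0,104] → ·  [on edge]
    (1,1)@(3, 3): e=[8,0,88] → ·  [on edge]
    (0,2)@(1, 5): e=[0,48,48] → █  [on edge]
    (1,2)@(3, 5): e=[12,24,60] → █
    (2,2)@(5, 5): e=[24,0,72] → ·  [on edge]
    (0,3)@(1, 7): e=[4,72,20] → █
    (2,3)@(5, 7): e=[28,24,44] → █
    (3,3)@(7, 7): e=[40,0,56] → ·  [on edge]
    (0,4)@(1, 9): e=[8,96,-8] → ·
    (1,4)@(3, 9): e=[20,72,4] → █
    (3,4)@(7, 9): e=[44,24,28] → █
    (4,4)@(9, 9): e=[56,0,40] → ·  [on edge]
    (3,5)@(7, 11): e=[48,48,0] → █  [on edge]
    (5,5)@(11, 11): e=[72,0,24] → ·  [on edge]
    (6,6)@(13, 13): e=[88,0,8] → ·  [on edge]
  covered (10 px):
    · · · · · · ·
    · · · · · · ·
    █ █ · · · · ·
    █ █ █ · · · ·
    · █ █ █ · · ·
    · · · █ █ · ·
    · · · · · · ·
    · · · · · · ·
    · · · · · · ·
    · · · · · · ·
T1:
  2·area = 4  (B↔C swapped to make it positive)
  edge (12, 6)→(13, 5): d=(1,-1) top-left  bias=+0
  edge (13, 5)→(12, 10): d=(-1,5) right/bottom  bias=-1
  edge (12, 10)→(12, 6): d=(0,-4) top-left  bias=+0
    (6,2)@(13, 5): e=[0,0,4] → ·  [on edge]
    (5,3)@(11, 7): e=[0,8,-4] → ·  [on edge]
    (4,4)@(9, 9): e=[0,16,-12] → ·  [on edge]
    (3,5)@(7, 11): e=[0,24,-20] → ·  [on edge]
    (2,6)@(5, 13): e=[0,32,-28] → ·  [on edge]
    (1,7)@(3, 15): e=[0,40,-36] → ·  [on edge]
    (5,7)@(11, 15): e=[8,0,-4] → ·  [on edge]
    (0,8)@(1, 17): e=[0,48,-44] → ·  [on edge]
  covered (0 px):
    · · · · · · ·
    · · · · · · ·
    · · · · · · ·
    · · · · · · ·
    · · · · · · ·
    · · · · · · ·
    · · · · · · ·
    · · · · · · ·
    · · · · · · ·
    · · · · · · ·
T2:
  2·area = 116
  edge (10, 20)→(6, 4): d=(-4,-16) top-left  bias=+0
  edge (6, 4)→(13, 3): d=(7,-1) top-left  bias=+0
  edge (13, 3)→(10, 20): d=(-3,17) right/bottom  bias=-1
    (6,1)@(13, 3): e=[116,0,0] → ·  [on edge]
    (3,2)@(7, 5): e=[12,8,96] → █
    (4,2)@(9, 5): e=[44,10,62] → █
    (5,2)@(11, 5): e=[76,12,28] → █
    (6,2)@(13, 5): e=[108,14,-6] → ·
    (3,3)@(7, 7): e=[4,22,90] → █
    (6,3)@(13, 7): e=[100,28,-12] → ·
    (3,4)@(7, 9): e=[-4,36,84] → ·
    (4,4)@(9, 9): e=[28,38,50] → █
    (6,4)@(13, 9): e=[92,42,-18] → ·
    (4,5)@(9, 11): e=[20,52,44] → █
    (6,5)@(13, 11): e=[84,56,-24] → ·
  covered (13 px):
    · · · · · · ·
    · · · · · · ·
    · · · █ █ █ ·
    · · · █ █ █ ·
    · · · · █ █ ·
    · · · · █ █ ·
    · · · · █ █ ·
    · · · · █ · ·
    · · · · · · ·
    · · · · · · ·
T3:
  2·area = 88
  edge (0, 0)→(8, 0): d=(8,0) top-left  bias=+0
  edge (8, 0)→(11, 11): d=(3,11) right/bottom  bias=-1
  edge (11, 11)→(0, 0): d=(-11,-11) top-left  bias=+0
    (0,0)@(1, 1): e=[8,80,0] → █  [on edge]
    (1,0)@(3, 1): e=[8,58,22] → █
    (2,0)@(5, 1): e=[8,36,44] → █
    (3,0)@(7, 1): e=[8,14,66] → █
    (4,0)@(9, 1): e=[8,-8,88] → ·
    (0,1)@(1, 3): e=[24,86,-22] → ·
    (1,1)@(3, 3): e=[24,64,0] → █  [on edge]
    (4,1)@(9, 3): e=[24,-2,66] → ·
    (1,2)@(3, 5): e=[40,70,-22] → ·
    (2,2)@(5, 5): e=[40,48,0] → █  [on edge]
    (4,2)@(9, 5): e=[40,4,44] → █
    (5,2)@(11, 5): e=[40,-18,66] → ·
    (3,3)@(7, 7): e=[56,32,0] → █  [on edge]
    (4,4)@(9, 9): e=[72,16,0] → █  [on edge]
    (5,5)@(11, 11): e=[88,0,0] → ·  [on edge]
    (6,6)@(13, 13): e=[104,-16,0] → ·  [on edge]
  covered (13 px):
    █ █ █ █ · · ·
    · █ █ █ · · ·
    · · █ █ █ · ·
    · · · █ █ · ·
    · · · · █ · ·
    · · · · · · ·
    · · · · · · ·
    · · · · · · ·
    · · · · · · ·
    · · · · · · ·

Final: [20,44,24]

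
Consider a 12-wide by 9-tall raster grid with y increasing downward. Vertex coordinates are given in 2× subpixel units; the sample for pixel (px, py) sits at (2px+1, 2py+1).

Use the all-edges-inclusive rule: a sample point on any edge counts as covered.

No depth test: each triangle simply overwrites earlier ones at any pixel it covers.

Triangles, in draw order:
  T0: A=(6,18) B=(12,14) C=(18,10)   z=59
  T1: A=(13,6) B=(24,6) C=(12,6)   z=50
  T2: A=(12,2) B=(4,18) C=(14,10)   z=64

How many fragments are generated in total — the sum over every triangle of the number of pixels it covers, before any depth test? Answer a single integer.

T0:
  degenerate (2·area = 0) — covers nothing
T1:
  degenerate (2·area = 0) — covers nothing
T2:
  2·area = 96  (B↔C swapped to make it positive)
  edge (12, 2)→(14, 10): d=(2,8) inclusive
  edge (14, 10)→(4, 18): d=(-10,8) inclusive
  edge (4, 18)→(12, 2): d=(8,-16) inclusive
    (5,2)@(11, 5): e=[14,74,8] → #
    (6,2)@(13, 5): e=[-2,58,40] → ·
    (5,3)@(11, 7): e=[18,54,24] → #
    (6,3)@(13, 7): e=[2,38,56] → #
    (7,3)@(15, 7): e=[-14,22,88] → ·
    (4,4)@(9, 9): e=[38,50,8] → #
    (7,4)@(15, 9): e=[-10,2,104] → ·
    (4,5)@(9, 11): e=[42,30,24] → #
    (6,5)@(13, 11): e=[10,-2,88] → ·
    (3,6)@(7, 13): e=[62,26,8] → #
    (5,6)@(11, 13): e=[30,-6,72] → ·
    (3,7)@(7, 15): e=[66,6,24] → #
  covered (12 px):
    · · · · · · · · · · · ·
    · · · · · · · · · · · ·
    · · · · · # · · · · · ·
    · · · · · # # · · · · ·
    · · · · # # # · · · · ·
    · · · · # # · · · · · ·
    · · · # # · · · · · · ·
    · · · # · · · · · · · ·
    · · # · · · · · · · · ·

Answer: 12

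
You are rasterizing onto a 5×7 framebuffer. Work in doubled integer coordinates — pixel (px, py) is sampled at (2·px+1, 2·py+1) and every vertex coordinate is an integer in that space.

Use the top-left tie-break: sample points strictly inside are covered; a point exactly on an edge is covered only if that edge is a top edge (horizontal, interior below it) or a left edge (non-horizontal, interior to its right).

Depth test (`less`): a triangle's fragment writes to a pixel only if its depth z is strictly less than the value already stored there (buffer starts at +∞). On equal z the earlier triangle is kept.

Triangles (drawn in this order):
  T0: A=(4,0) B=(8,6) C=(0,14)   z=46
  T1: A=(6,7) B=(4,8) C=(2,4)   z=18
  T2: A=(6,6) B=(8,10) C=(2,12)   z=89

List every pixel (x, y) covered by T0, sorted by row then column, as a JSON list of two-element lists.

T0:
  2·area = 80
  edge (4, 0)→(8, 6): d=(4,6) right/bottom  bias=-1
  edge (8, 6)→(0, 14): d=(-8,8) right/bottom  bias=-1
  edge (0, 14)→(4, 0): d=(4,-14) top-left  bias=+0
    (2,1)@(5, 3): e=[6,48,26] → X
    (3,1)@(7, 3): e=[-6,32,54] → .
    (1,2)@(3, 5): e=[26,48,6] → X
    (3,2)@(7, 5): e=[2,16,62] → X
    (4,2)@(9, 5): e=[-10,0,90] → .  [on edge]
    (1,3)@(3, 7): e=[34,32,14] → X
    (3,3)@(7, 7): e=[10,0,70] → .  [on edge]
    (1,4)@(3, 9): e=[42,16,22] → X
    (2,4)@(5, 9): e=[30,0,50] → .  [on edge]
    (0,5)@(1, 11): e=[62,16,2] → X
    (1,5)@(3, 11): e=[50,0,30] → .  [on edge]
    (0,6)@(1, 13): e=[70,0,10] → .  [on edge]
  covered (8 px):
    . . . . .
    . . X . .
    . X X X .
    . X X . .
    . X . . .
    X . . . .
    . . . . .
T1:
  2·area = 10
  edge (6, 7)→(4, 8): d=(-2,1) right/bottom  bias=-1
  edge (4, 8)→(2, 4): d=(-2,-4) top-left  bias=+0
  edge (2, 4)→(6, 7): d=(4,3) right/bottom  bias=-1
    (1,2)@(3, 5): e=[7,2,1] → X
    (2,2)@(5, 5): e=[5,10,-5] → .
    (1,3)@(3, 7): e=[3,-2,9] → .
    (2,3)@(5, 7): e=[1,6,3] → X
    (3,3)@(7, 7): e=[-1,14,-3] → .
    (2,4)@(5, 9): e=[-3,2,11] → .
  covered (2 px):
    . . . . .
    . . . . .
    . X . . .
    . . X . .
    . . . . .
    . . . . .
    . . . . .
T2:
  2·area = 28
  edge (6, 6)→(8, 10): d=(2,4) right/bottom  bias=-1
  edge (8, 10)→(2, 12): d=(-6,2) right/bottom  bias=-1
  edge (2, 12)→(6, 6): d=(4,-6) top-left  bias=+0
    (2,4)@(5, 9): e=[10,12,6] → X
    (3,4)@(7, 9): e=[2,8,18] → X
    (4,4)@(9, 9): e=[-6,4,30] → .
    (1,5)@(3, 11): e=[22,4,2] → X
    (2,5)@(5, 11): e=[14,0,14] → .  [on edge]
    (3,5)@(7, 11): e=[6,-4,26] → .
    (1,6)@(3, 13): e=[26,-8,10] → .
  covered (3 px):
    . . . . .
    . . . . .
    . . . . .
    . . . . .
    . . X X .
    . X . . .
    . . . . .

Final: [[2,1],[1,2],[2,2],[3,2],[1,3],[2,3],[1,4],[0,5]]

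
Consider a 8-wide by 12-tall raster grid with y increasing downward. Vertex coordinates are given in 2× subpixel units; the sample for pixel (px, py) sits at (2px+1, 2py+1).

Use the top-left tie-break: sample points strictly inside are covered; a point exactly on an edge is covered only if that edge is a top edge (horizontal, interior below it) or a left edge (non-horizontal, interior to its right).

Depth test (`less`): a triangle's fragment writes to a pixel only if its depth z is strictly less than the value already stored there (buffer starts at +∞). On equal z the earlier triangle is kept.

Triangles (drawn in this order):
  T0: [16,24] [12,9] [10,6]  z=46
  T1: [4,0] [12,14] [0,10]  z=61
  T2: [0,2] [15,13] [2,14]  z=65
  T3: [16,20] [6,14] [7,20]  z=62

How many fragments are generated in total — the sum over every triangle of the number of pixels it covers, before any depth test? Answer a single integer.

T0:
  2·area = 18  (B↔C swapped to make it positive)
  edge (16, 24)→(10, 6): d=(-6,-18) top-left  bias=+0
  edge (10, 6)→(12, 9): d=(2,3) right/bottom  bias=-1
  edge (12, 9)→(16, 24): d=(4,15) right/bottom  bias=-1
    (4,1)@(9, 3): e=[0,-3,21] → ·  [on edge]
    (5,4)@(11, 9): e=[0,3,15] → █  [on edge]
    (6,4)@(13, 9): e=[36,-3,-15] → ·
    (5,5)@(11, 11): e=[-12,7,23] → ·
    (6,6)@(13, 13): e=[12,5,1] → █
    (7,6)@(15, 13): e=[48,-1,-29] → ·
    (6,7)@(13, 15): e=[0,9,9] → █  [on edge]
    (7,7)@(15, 15): e=[36,3,-21] → ·
    (6,8)@(13, 17): e=[-12,13,17] → ·
    (7,10)@(15, 21): e=[0,15,3] → █  [on edge]
    (7,11)@(15, 23): e=[-12,19,11] → ·
  covered (4 px):
    · · · · · · · ·
    · · · · · · · ·
    · · · · · · · ·
    · · · · · · · ·
    · · · · · █ · ·
    · · · · · · · ·
    · · · · · · █ ·
    · · · · · · █ ·
    · · · · · · · ·
    · · · · · · · ·
    · · · · · · · █
    · · · · · · · ·
T1:
  2·area = 136
  edge (4, 0)→(12, 14): d=(8,14) right/bottom  bias=-1
  edge (12, 14)→(0, 10): d=(-12,-4) top-left  bias=+0
  edge (0, 10)→(4, 0): d=(4,-10) top-left  bias=+0
    (1,1)@(3, 3): e=[38,96,2] → █
    (2,1)@(5, 3): e=[10,104,22] → █
    (3,1)@(7, 3): e=[-18,112,42] → ·
    (1,2)@(3, 5): e=[54,72,10] → █
    (3,2)@(7, 5): e=[-2,88,50] → ·
    (1,3)@(3, 7): e=[70,48,18] → █
    (3,3)@(7, 7): e=[14,64,58] → █
    (4,3)@(9, 7): e=[-14,72,78] → ·
    (0,4)@(1, 9): e=[114,16,6] → █
    (4,4)@(9, 9): e=[2,48,86] → █
    (5,4)@(11, 9): e=[-26,56,106] → ·
    (0,5)@(1, 11): e=[130,-8,14] → ·
    (1,5)@(3, 11): e=[102,0,34] → █  [on edge]
    (4,6)@(9, 13): e=[34,0,102] → █  [on edge]
    (7,7)@(15, 15): e=[-34,0,170] → ·  [on edge]
  covered (18 px):
    · · · · · · · ·
    · █ █ · · · · ·
    · █ █ · · · · ·
    · █ █ █ · · · ·
    █ █ █ █ █ · · ·
    · █ █ █ █ · · ·
    · · · · █ █ · ·
    · · · · · · · ·
    · · · · · · · ·
    · · · · · · · ·
    · · · · · · · ·
    · · · · · · · ·
T2:
  2·area = 158
  edge (0, 2)→(15, 13): d=(15,11) right/bottom  bias=-1
  edge (15, 13)→(2, 14): d=(-13,1) right/bottom  bias=-1
  edge (2, 14)→(0, 2): d=(-2,-12) top-left  bias=+0
    (0,1)@(1, 3): e=[4,144,10] → █
    (1,1)@(3, 3): e=[-18,142,34] → ·
    (0,2)@(1, 5): e=[34,118,6] → █
    (1,2)@(3, 5): e=[12,116,30] → █
    (2,2)@(5, 5): e=[-10,114,54] → ·
    (0,3)@(1, 7): e=[64,92,2] → █
    (2,3)@(5, 7): e=[20,88,50] → █
    (3,3)@(7, 7): e=[-2,86,74] → ·
    (0,4)@(1, 9): e=[94,66,-2] → ·
    (1,4)@(3, 9): e=[72,64,22] → █
    (3,4)@(7, 9): e=[28,60,70] → █
    (4,4)@(9, 9): e=[6,58,94] → █
    (7,6)@(15, 13): e=[0,0,158] → ·  [on edge]
  covered (21 px):
    · · · · · · · ·
    █ · · · · · · ·
    █ █ · · · · · ·
    █ █ █ · · · · ·
    · █ █ █ █ · · ·
    · █ █ █ █ █ · ·
    · █ █ █ █ █ █ ·
    · · · · · · · ·
    · · · · · · · ·
    · · · · · · · ·
    · · · · · · · ·
    · · · · · · · ·
T3:
  2·area = 54  (B↔C swapped to make it positive)
  edge (16, 20)→(7, 20): d=(-9,0) right/bottom  bias=-1
  edge (7, 20)→(6, 14): d=(-1,-6) top-left  bias=+0
  edge (6, 14)→(16, 20): d=(10,6) right/bottom  bias=-1
    (0,5)@(1, 11): e=[81,-27,0] → ·  [on edge]
    (3,7)@(7, 15): e=[45,5,4] → █
    (4,7)@(9, 15): e=[45,17,-8] → ·
    (3,8)@(7, 17): e=[27,3,24] → █
    (4,8)@(9, 17): e=[27,15,12] → █
    (5,8)@(11, 17): e=[27,27,0] → ·  [on edge]
    (3,9)@(7, 19): e=[9,1,44] → █
    (5,9)@(11, 19): e=[9,25,20] → █
    (6,9)@(13, 19): e=[9,37,8] → █
    (7,9)@(15, 19): e=[9,49,-4] → ·
    (3,10)@(7, 21): e=[-9,-1,64] → ·
    (4,10)@(9, 21): e=[-9,11,52] → ·
  covered (7 px):
    · · · · · · · ·
    · · · · · · · ·
    · · · · · · · ·
    · · · · · · · ·
    · · · · · · · ·
    · · · · · · · ·
    · · · · · · · ·
    · · · █ · · · ·
    · · · █ █ · · ·
    · · · █ █ █ █ ·
    · · · · · · · ·
    · · · · · · · ·

Result: 50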